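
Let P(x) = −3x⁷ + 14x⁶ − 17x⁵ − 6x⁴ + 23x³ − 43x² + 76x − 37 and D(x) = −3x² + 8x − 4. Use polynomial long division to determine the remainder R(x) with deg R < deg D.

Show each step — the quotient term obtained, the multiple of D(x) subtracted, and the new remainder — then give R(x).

Step 1: lead(−3x⁷ + 14x⁶ − 17x⁵ − 6x⁴ + 23x³ − 43x² + 76x − 37) ÷ lead(D) = −3x⁷ ÷ −3x² = x⁵. Subtract (x⁵)·D = −3x⁷ + 8x⁶ − 4x⁵. Remainder: 6x⁶ − 13x⁵ − 6x⁴ + 23x³ − 43x² + 76x − 37.
Step 2: lead(6x⁶ − 13x⁵ − 6x⁴ + 23x³ − 43x² + 76x − 37) ÷ lead(D) = 6x⁶ ÷ −3x² = −2x⁴. Subtract (−2x⁴)·D = 6x⁶ − 16x⁵ + 8x⁴. Remainder: 3x⁵ − 14x⁴ + 23x³ − 43x² + 76x − 37.
Step 3: lead(3x⁵ − 14x⁴ + 23x³ − 43x² + 76x − 37) ÷ lead(D) = 3x⁵ ÷ −3x² = −x³. Subtract (−x³)·D = 3x⁵ − 8x⁴ + 4x³. Remainder: −6x⁴ + 19x³ − 43x² + 76x − 37.
Step 4: lead(−6x⁴ + 19x³ − 43x² + 76x − 37) ÷ lead(D) = −6x⁴ ÷ −3x² = 2x². Subtract (2x²)·D = −6x⁴ + 16x³ − 8x². Remainder: 3x³ − 35x² + 76x − 37.
Step 5: lead(3x³ − 35x² + 76x − 37) ÷ lead(D) = 3x³ ÷ −3x² = −x. Subtract (−x)·D = 3x³ − 8x² + 4x. Remainder: −27x² + 72x − 37.
Step 6: lead(−27x² + 72x − 37) ÷ lead(D) = −27x² ÷ −3x² = 9. Subtract (9)·D = −27x² + 72x − 36. Remainder: −1.

R(x) = −1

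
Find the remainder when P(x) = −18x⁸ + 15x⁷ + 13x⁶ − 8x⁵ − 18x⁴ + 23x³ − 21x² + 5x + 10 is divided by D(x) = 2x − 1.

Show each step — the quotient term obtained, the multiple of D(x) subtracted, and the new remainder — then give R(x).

Step 1: lead(−18x⁸ + 15x⁷ + 13x⁶ − 8x⁵ − 18x⁴ + 23x³ − 21x² + 5x + 10) ÷ lead(D) = −18x⁸ ÷ 2x = −9x⁷. Subtract (−9x⁷)·D = −18x⁸ + 9x⁷. Remainder: 6x⁷ + 13x⁶ − 8x⁵ − 18x⁴ + 23x³ − 21x² + 5x + 10.
Step 2: lead(6x⁷ + 13x⁶ − 8x⁵ − 18x⁴ + 23x³ − 21x² + 5x + 10) ÷ lead(D) = 6x⁷ ÷ 2x = 3x⁶. Subtract (3x⁶)·D = 6x⁷ − 3x⁶. Remainder: 16x⁶ − 8x⁵ − 18x⁴ + 23x³ − 21x² + 5x + 10.
Step 3: lead(16x⁶ − 8x⁵ − 18x⁴ + 23x³ − 21x² + 5x + 10) ÷ lead(D) = 16x⁶ ÷ 2x = 8x⁵. Subtract (8x⁵)·D = 16x⁶ − 8x⁵. Remainder: −18x⁴ + 23x³ − 21x² + 5x + 10.
Step 4: lead(−18x⁴ + 23x³ − 21x² + 5x + 10) ÷ lead(D) = −18x⁴ ÷ 2x = −9x³. Subtract (−9x³)·D = −18x⁴ + 9x³. Remainder: 14x³ − 21x² + 5x + 10.
Step 5: lead(14x³ − 21x² + 5x + 10) ÷ lead(D) = 14x³ ÷ 2x = 7x². Subtract (7x²)·D = 14x³ − 7x². Remainder: −14x² + 5x + 10.
Step 6: lead(−14x² + 5x + 10) ÷ lead(D) = −14x² ÷ 2x = −7x. Subtract (−7x)·D = −14x² + 7x. Remainder: −2x + 10.
Step 7: lead(−2x + 10) ÷ lead(D) = −2x ÷ 2x = −1. Subtract (−1)·D = −2x + 1. Remainder: 9.

R(x) = 9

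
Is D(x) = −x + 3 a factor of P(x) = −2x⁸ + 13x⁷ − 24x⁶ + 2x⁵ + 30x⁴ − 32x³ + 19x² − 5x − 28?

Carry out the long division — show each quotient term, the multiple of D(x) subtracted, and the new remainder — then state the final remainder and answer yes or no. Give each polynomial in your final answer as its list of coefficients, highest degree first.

R = [-7], so D(x) is not a factor of P(x). no

Step 1: lead(−2x⁸ + 13x⁷ − 24x⁶ + 2x⁵ + 30x⁴ − 32x³ + 19x² − 5x − 28) ÷ lead(D) = −2x⁸ ÷ −x = 2x⁷. Subtract (2x⁷)·D = −2x⁸ + 6x⁷. Remainder: 7x⁷ − 24x⁶ + 2x⁵ + 30x⁴ − 32x³ + 19x² − 5x − 28.
Step 2: lead(7x⁷ − 24x⁶ + 2x⁵ + 30x⁴ − 32x³ + 19x² − 5x − 28) ÷ lead(D) = 7x⁷ ÷ −x = −7x⁶. Subtract (−7x⁶)·D = 7x⁷ − 21x⁶. Remainder: −3x⁶ + 2x⁵ + 30x⁴ − 32x³ + 19x² − 5x − 28.
Step 3: lead(−3x⁶ + 2x⁵ + 30x⁴ − 32x³ + 19x² − 5x − 28) ÷ lead(D) = −3x⁶ ÷ −x = 3x⁵. Subtract (3x⁵)·D = −3x⁶ + 9x⁵. Remainder: −7x⁵ + 30x⁴ − 32x³ + 19x² − 5x − 28.
Step 4: lead(−7x⁵ + 30x⁴ − 32x³ + 19x² − 5x − 28) ÷ lead(D) = −7x⁵ ÷ −x = 7x⁴. Subtract (7x⁴)·D = −7x⁵ + 21x⁴. Remainder: 9x⁴ − 32x³ + 19x² − 5x − 28.
Step 5: lead(9x⁴ − 32x³ + 19x² − 5x − 28) ÷ lead(D) = 9x⁴ ÷ −x = −9x³. Subtract (−9x³)·D = 9x⁴ − 27x³. Remainder: −5x³ + 19x² − 5x − 28.
Step 6: lead(−5x³ + 19x² − 5x − 28) ÷ lead(D) = −5x³ ÷ −x = 5x². Subtract (5x²)·D = −5x³ + 15x². Remainder: 4x² − 5x − 28.
Step 7: lead(4x² − 5x − 28) ÷ lead(D) = 4x² ÷ −x = −4x. Subtract (−4x)·D = 4x² − 12x. Remainder: 7x − 28.
Step 8: lead(7x − 28) ÷ lead(D) = 7x ÷ −x = −7. Subtract (−7)·D = 7x − 21. Remainder: −7.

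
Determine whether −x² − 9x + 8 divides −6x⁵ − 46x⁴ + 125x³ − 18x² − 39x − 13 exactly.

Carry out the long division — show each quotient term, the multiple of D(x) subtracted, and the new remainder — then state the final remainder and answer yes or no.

R(x) = −8x − 5, so D(x) is not a factor of P(x). no

Step 1: lead(−6x⁵ − 46x⁴ + 125x³ − 18x² − 39x − 13) ÷ lead(D) = −6x⁵ ÷ −x² = 6x³. Subtract (6x³)·D = −6x⁵ − 54x⁴ + 48x³. Remainder: 8x⁴ + 77x³ − 18x² − 39x − 13.
Step 2: lead(8x⁴ + 77x³ − 18x² − 39x − 13) ÷ lead(D) = 8x⁴ ÷ −x² = −8x². Subtract (−8x²)·D = 8x⁴ + 72x³ − 64x². Remainder: 5x³ + 46x² − 39x − 13.
Step 3: lead(5x³ + 46x² − 39x − 13) ÷ lead(D) = 5x³ ÷ −x² = −5x. Subtract (−5x)·D = 5x³ + 45x² − 40x. Remainder: x² + x − 13.
Step 4: lead(x² + x − 13) ÷ lead(D) = x² ÷ −x² = −1. Subtract (−1)·D = x² + 9x − 8. Remainder: −8x − 5.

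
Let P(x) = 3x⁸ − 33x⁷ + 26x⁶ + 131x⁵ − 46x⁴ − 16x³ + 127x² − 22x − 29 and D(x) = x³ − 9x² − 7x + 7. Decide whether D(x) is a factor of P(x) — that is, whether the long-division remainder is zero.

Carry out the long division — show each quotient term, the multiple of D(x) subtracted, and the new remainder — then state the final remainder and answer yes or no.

Step 1: lead(3x⁸ − 33x⁷ + 26x⁶ + 131x⁵ − 46x⁴ − 16x³ + 127x² − 22x − 29) ÷ lead(D) = 3x⁸ ÷ x³ = 3x⁵. Subtract (3x⁵)·D = 3x⁸ − 27x⁷ − 21x⁶ + 21x⁵. Remainder: −6x⁷ + 47x⁶ + 110x⁵ − 46x⁴ − 16x³ + 127x² − 22x − 29.
Step 2: lead(−6x⁷ + 47x⁶ + 110x⁵ − 46x⁴ − 16x³ + 127x² − 22x − 29) ÷ lead(D) = −6x⁷ ÷ x³ = −6x⁴. Subtract (−6x⁴)·D = −6x⁷ + 54x⁶ + 42x⁵ − 42x⁴. Remainder: −7x⁶ + 68x⁵ − 4x⁴ − 16x³ + 127x² − 22x − 29.
Step 3: lead(−7x⁶ + 68x⁵ − 4x⁴ − 16x³ + 127x² − 22x − 29) ÷ lead(D) = −7x⁶ ÷ x³ = −7x³. Subtract (−7x³)·D = −7x⁶ + 63x⁵ + 49x⁴ − 49x³. Remainder: 5x⁵ − 53x⁴ + 33x³ + 127x² − 22x − 29.
Step 4: lead(5x⁵ − 53x⁴ + 33x³ + 127x² − 22x − 29) ÷ lead(D) = 5x⁵ ÷ x³ = 5x². Subtract (5x²)·D = 5x⁵ − 45x⁴ − 35x³ + 35x². Remainder: −8x⁴ + 68x³ + 92x² − 22x − 29.
Step 5: lead(−8x⁴ + 68x³ + 92x² − 22x − 29) ÷ lead(D) = −8x⁴ ÷ x³ = −8x. Subtract (−8x)·D = −8x⁴ + 72x³ + 56x² − 56x. Remainder: −4x³ + 36x² + 34x − 29.
Step 6: lead(−4x³ + 36x² + 34x − 29) ÷ lead(D) = −4x³ ÷ x³ = −4. Subtract (−4)·D = −4x³ + 36x² + 28x − 28. Remainder: 6x − 1.

R(x) = 6x − 1, so D(x) is not a factor of P(x). no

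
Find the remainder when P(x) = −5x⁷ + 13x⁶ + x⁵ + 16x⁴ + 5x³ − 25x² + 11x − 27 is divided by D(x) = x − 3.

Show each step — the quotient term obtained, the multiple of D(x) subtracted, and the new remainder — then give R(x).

R(x) = −3

Step 1: lead(−5x⁷ + 13x⁶ + x⁵ + 16x⁴ + 5x³ − 25x² + 11x − 27) ÷ lead(D) = −5x⁷ ÷ x = −5x⁶. Subtract (−5x⁶)·D = −5x⁷ + 15x⁶. Remainder: −2x⁶ + x⁵ + 16x⁴ + 5x³ − 25x² + 11x − 27.
Step 2: lead(−2x⁶ + x⁵ + 16x⁴ + 5x³ − 25x² + 11x − 27) ÷ lead(D) = −2x⁶ ÷ x = −2x⁵. Subtract (−2x⁵)·D = −2x⁶ + 6x⁵. Remainder: −5x⁵ + 16x⁴ + 5x³ − 25x² + 11x − 27.
Step 3: lead(−5x⁵ + 16x⁴ + 5x³ − 25x² + 11x − 27) ÷ lead(D) = −5x⁵ ÷ x = −5x⁴. Subtract (−5x⁴)·D = −5x⁵ + 15x⁴. Remainder: x⁴ + 5x³ − 25x² + 11x − 27.
Step 4: lead(x⁴ + 5x³ − 25x² + 11x − 27) ÷ lead(D) = x⁴ ÷ x = x³. Subtract (x³)·D = x⁴ − 3x³. Remainder: 8x³ − 25x² + 11x − 27.
Step 5: lead(8x³ − 25x² + 11x − 27) ÷ lead(D) = 8x³ ÷ x = 8x². Subtract (8x²)·D = 8x³ − 24x². Remainder: −x² + 11x − 27.
Step 6: lead(−x² + 11x − 27) ÷ lead(D) = −x² ÷ x = −x. Subtract (−x)·D = −x² + 3x. Remainder: 8x − 27.
Step 7: lead(8x − 27) ÷ lead(D) = 8x ÷ x = 8. Subtract (8)·D = 8x − 24. Remainder: −3.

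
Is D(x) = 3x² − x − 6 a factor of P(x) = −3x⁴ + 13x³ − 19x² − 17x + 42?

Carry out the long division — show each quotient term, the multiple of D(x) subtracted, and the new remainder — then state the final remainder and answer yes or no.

R(x) = 0, so D(x) is a factor of P(x). yes

Step 1: lead(−3x⁴ + 13x³ − 19x² − 17x + 42) ÷ lead(D) = −3x⁴ ÷ 3x² = −x². Subtract (−x²)·D = −3x⁴ + x³ + 6x². Remainder: 12x³ − 25x² − 17x + 42.
Step 2: lead(12x³ − 25x² − 17x + 42) ÷ lead(D) = 12x³ ÷ 3x² = 4x. Subtract (4x)·D = 12x³ − 4x² − 24x. Remainder: −21x² + 7x + 42.
Step 3: lead(−21x² + 7x + 42) ÷ lead(D) = −21x² ÷ 3x² = −7. Subtract (−7)·D = −21x² + 7x + 42. Remainder: 0.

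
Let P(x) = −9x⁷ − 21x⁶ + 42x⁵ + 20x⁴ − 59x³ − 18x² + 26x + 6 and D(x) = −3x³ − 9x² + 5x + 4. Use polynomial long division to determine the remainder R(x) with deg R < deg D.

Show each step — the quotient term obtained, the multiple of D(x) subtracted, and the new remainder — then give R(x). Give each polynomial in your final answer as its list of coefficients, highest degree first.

Step 1: lead(−9x⁷ − 21x⁶ + 42x⁵ + 20x⁴ − 59x³ − 18x² + 26x + 6) ÷ lead(D) = −9x⁷ ÷ −3x³ = 3x⁴. Subtract (3x⁴)·D = −9x⁷ − 27x⁶ + 15x⁵ + 12x⁴. Remainder: 6x⁶ + 27x⁵ + 8x⁴ − 59x³ − 18x² + 26x + 6.
Step 2: lead(6x⁶ + 27x⁵ + 8x⁴ − 59x³ − 18x² + 26x + 6) ÷ lead(D) = 6x⁶ ÷ −3x³ = −2x³. Subtract (−2x³)·D = 6x⁶ + 18x⁵ − 10x⁴ − 8x³. Remainder: 9x⁵ + 18x⁴ − 51x³ − 18x² + 26x + 6.
Step 3: lead(9x⁵ + 18x⁴ − 51x³ − 18x² + 26x + 6) ÷ lead(D) = 9x⁵ ÷ −3x³ = −3x². Subtract (−3x²)·D = 9x⁵ + 27x⁴ − 15x³ − 12x². Remainder: −9x⁴ − 36x³ − 6x² + 26x + 6.
Step 4: lead(−9x⁴ − 36x³ − 6x² + 26x + 6) ÷ lead(D) = −9x⁴ ÷ −3x³ = 3x. Subtract (3x)·D = −9x⁴ − 27x³ + 15x² + 12x. Remainder: −9x³ − 21x² + 14x + 6.
Step 5: lead(−9x³ − 21x² + 14x + 6) ÷ lead(D) = −9x³ ÷ −3x³ = 3. Subtract (3)·D = −9x³ − 27x² + 15x + 12. Remainder: 6x² − x − 6.

R = [6, -1, -6]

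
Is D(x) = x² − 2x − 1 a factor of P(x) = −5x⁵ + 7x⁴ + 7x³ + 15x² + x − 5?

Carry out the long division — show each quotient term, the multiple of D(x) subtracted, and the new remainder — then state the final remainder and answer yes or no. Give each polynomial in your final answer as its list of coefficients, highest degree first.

R = [5, -1], so D(x) is not a factor of P(x). no

Step 1: lead(−5x⁵ + 7x⁴ + 7x³ + 15x² + x − 5) ÷ lead(D) = −5x⁵ ÷ x² = −5x³. Subtract (−5x³)·D = −5x⁵ + 10x⁴ + 5x³. Remainder: −3x⁴ + 2x³ + 15x² + x − 5.
Step 2: lead(−3x⁴ + 2x³ + 15x² + x − 5) ÷ lead(D) = −3x⁴ ÷ x² = −3x². Subtract (−3x²)·D = −3x⁴ + 6x³ + 3x². Remainder: −4x³ + 12x² + x − 5.
Step 3: lead(−4x³ + 12x² + x − 5) ÷ lead(D) = −4x³ ÷ x² = −4x. Subtract (−4x)·D = −4x³ + 8x² + 4x. Remainder: 4x² − 3x − 5.
Step 4: lead(4x² − 3x − 5) ÷ lead(D) = 4x² ÷ x² = 4. Subtract (4)·D = 4x² − 8x − 4. Remainder: 5x − 1.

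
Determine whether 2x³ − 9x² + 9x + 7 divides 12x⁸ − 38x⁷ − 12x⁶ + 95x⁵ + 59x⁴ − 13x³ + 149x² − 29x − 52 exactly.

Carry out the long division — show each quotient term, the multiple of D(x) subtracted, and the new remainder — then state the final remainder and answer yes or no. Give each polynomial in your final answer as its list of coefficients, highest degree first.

Step 1: lead(12x⁸ − 38x⁷ − 12x⁶ + 95x⁵ + 59x⁴ − 13x³ + 149x² − 29x − 52) ÷ lead(D) = 12x⁸ ÷ 2x³ = 6x⁵. Subtract (6x⁵)·D = 12x⁸ − 54x⁷ + 54x⁶ + 42x⁵. Remainder: 16x⁷ − 66x⁶ + 53x⁵ + 59x⁴ − 13x³ + 149x² − 29x − 52.
Step 2: lead(16x⁷ − 66x⁶ + 53x⁵ + 59x⁴ − 13x³ + 149x² − 29x − 52) ÷ lead(D) = 16x⁷ ÷ 2x³ = 8x⁴. Subtract (8x⁴)·D = 16x⁷ − 72x⁶ + 72x⁵ + 56x⁴. Remainder: 6x⁶ − 19x⁵ + 3x⁴ − 13x³ + 149x² − 29x − 52.
Step 3: lead(6x⁶ − 19x⁵ + 3x⁴ − 13x³ + 149x² − 29x − 52) ÷ lead(D) = 6x⁶ ÷ 2x³ = 3x³. Subtract (3x³)·D = 6x⁶ − 27x⁵ + 27x⁴ + 21x³. Remainder: 8x⁵ − 24x⁴ − 34x³ + 149x² − 29x − 52.
Step 4: lead(8x⁵ − 24x⁴ − 34x³ + 149x² − 29x − 52) ÷ lead(D) = 8x⁵ ÷ 2x³ = 4x². Subtract (4x²)·D = 8x⁵ − 36x⁴ + 36x³ + 28x². Remainder: 12x⁴ − 70x³ + 121x² − 29x − 52.
Step 5: lead(12x⁴ − 70x³ + 121x² − 29x − 52) ÷ lead(D) = 12x⁴ ÷ 2x³ = 6x. Subtract (6x)·D = 12x⁴ − 54x³ + 54x² + 42x. Remainder: −16x³ + 67x² − 71x − 52.
Step 6: lead(−16x³ + 67x² − 71x − 52) ÷ lead(D) = −16x³ ÷ 2x³ = −8. Subtract (−8)·D = −16x³ + 72x² − 72x − 56. Remainder: −5x² + x + 4.

R = [-5, 1, 4], so D(x) is not a factor of P(x). no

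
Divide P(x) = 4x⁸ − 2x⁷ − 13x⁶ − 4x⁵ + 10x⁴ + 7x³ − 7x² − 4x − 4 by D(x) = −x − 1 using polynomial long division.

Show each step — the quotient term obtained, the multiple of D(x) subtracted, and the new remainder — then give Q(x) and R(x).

Step 1: lead(4x⁸ − 2x⁷ − 13x⁶ − 4x⁵ + 10x⁴ + 7x³ − 7x² − 4x − 4) ÷ lead(D) = 4x⁸ ÷ −x = −4x⁷. Subtract (−4x⁷)·D = 4x⁸ + 4x⁷. Remainder: −6x⁷ − 13x⁶ − 4x⁵ + 10x⁴ + 7x³ − 7x² − 4x − 4.
Step 2: lead(−6x⁷ − 13x⁶ − 4x⁵ + 10x⁴ + 7x³ − 7x² − 4x − 4) ÷ lead(D) = −6x⁷ ÷ −x = 6x⁶. Subtract (6x⁶)·D = −6x⁷ − 6x⁶. Remainder: −7x⁶ − 4x⁵ + 10x⁴ + 7x³ − 7x² − 4x − 4.
Step 3: lead(−7x⁶ − 4x⁵ + 10x⁴ + 7x³ − 7x² − 4x − 4) ÷ lead(D) = −7x⁶ ÷ −x = 7x⁵. Subtract (7x⁵)·D = −7x⁶ − 7x⁵. Remainder: 3x⁵ + 10x⁴ + 7x³ − 7x² − 4x − 4.
Step 4: lead(3x⁵ + 10x⁴ + 7x³ − 7x² − 4x − 4) ÷ lead(D) = 3x⁵ ÷ −x = −3x⁴. Subtract (−3x⁴)·D = 3x⁵ + 3x⁴. Remainder: 7x⁴ + 7x³ − 7x² − 4x − 4.
Step 5: lead(7x⁴ + 7x³ − 7x² − 4x − 4) ÷ lead(D) = 7x⁴ ÷ −x = −7x³. Subtract (−7x³)·D = 7x⁴ + 7x³. Remainder: −7x² − 4x − 4.
Step 6: lead(−7x² − 4x − 4) ÷ lead(D) = −7x² ÷ −x = 7x. Subtract (7x)·D = −7x² − 7x. Remainder: 3x − 4.
Step 7: lead(3x − 4) ÷ lead(D) = 3x ÷ −x = −3. Subtract (−3)·D = 3x + 3. Remainder: −7.

Q(x) = −4x⁷ + 6x⁶ + 7x⁵ − 3x⁴ − 7x³ + 7x − 3; R(x) = −7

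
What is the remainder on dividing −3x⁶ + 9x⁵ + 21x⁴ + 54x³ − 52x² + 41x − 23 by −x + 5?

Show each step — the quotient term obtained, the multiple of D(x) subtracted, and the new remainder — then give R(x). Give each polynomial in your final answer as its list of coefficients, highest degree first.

R = [7]

Step 1: lead(−3x⁶ + 9x⁵ + 21x⁴ + 54x³ − 52x² + 41x − 23) ÷ lead(D) = −3x⁶ ÷ −x = 3x⁵. Subtract (3x⁵)·D = −3x⁶ + 15x⁵. Remainder: −6x⁵ + 21x⁴ + 54x³ − 52x² + 41x − 23.
Step 2: lead(−6x⁵ + 21x⁴ + 54x³ − 52x² + 41x − 23) ÷ lead(D) = −6x⁵ ÷ −x = 6x⁴. Subtract (6x⁴)·D = −6x⁵ + 30x⁴. Remainder: −9x⁴ + 54x³ − 52x² + 41x − 23.
Step 3: lead(−9x⁴ + 54x³ − 52x² + 41x − 23) ÷ lead(D) = −9x⁴ ÷ −x = 9x³. Subtract (9x³)·D = −9x⁴ + 45x³. Remainder: 9x³ − 52x² + 41x − 23.
Step 4: lead(9x³ − 52x² + 41x − 23) ÷ lead(D) = 9x³ ÷ −x = −9x². Subtract (−9x²)·D = 9x³ − 45x². Remainder: −7x² + 41x − 23.
Step 5: lead(−7x² + 41x − 23) ÷ lead(D) = −7x² ÷ −x = 7x. Subtract (7x)·D = −7x² + 35x. Remainder: 6x − 23.
Step 6: lead(6x − 23) ÷ lead(D) = 6x ÷ −x = −6. Subtract (−6)·D = 6x − 30. Remainder: 7.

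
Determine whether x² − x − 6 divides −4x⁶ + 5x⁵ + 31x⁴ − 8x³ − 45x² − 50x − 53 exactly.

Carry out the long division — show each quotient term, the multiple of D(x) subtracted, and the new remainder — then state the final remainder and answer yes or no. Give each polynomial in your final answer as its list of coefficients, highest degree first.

R = [-5, 1], so D(x) is not a factor of P(x). no

Step 1: lead(−4x⁶ + 5x⁵ + 31x⁴ − 8x³ − 45x² − 50x − 53) ÷ lead(D) = −4x⁶ ÷ x² = −4x⁴. Subtract (−4x⁴)·D = −4x⁶ + 4x⁵ + 24x⁴. Remainder: x⁵ + 7x⁴ − 8x³ − 45x² − 50x − 53.
Step 2: lead(x⁵ + 7x⁴ − 8x³ − 45x² − 50x − 53) ÷ lead(D) = x⁵ ÷ x² = x³. Subtract (x³)·D = x⁵ − x⁴ − 6x³. Remainder: 8x⁴ − 2x³ − 45x² − 50x − 53.
Step 3: lead(8x⁴ − 2x³ − 45x² − 50x − 53) ÷ lead(D) = 8x⁴ ÷ x² = 8x². Subtract (8x²)·D = 8x⁴ − 8x³ − 48x². Remainder: 6x³ + 3x² − 50x − 53.
Step 4: lead(6x³ + 3x² − 50x − 53) ÷ lead(D) = 6x³ ÷ x² = 6x. Subtract (6x)·D = 6x³ − 6x² − 36x. Remainder: 9x² − 14x − 53.
Step 5: lead(9x² − 14x − 53) ÷ lead(D) = 9x² ÷ x² = 9. Subtract (9)·D = 9x² − 9x − 54. Remainder: −5x + 1.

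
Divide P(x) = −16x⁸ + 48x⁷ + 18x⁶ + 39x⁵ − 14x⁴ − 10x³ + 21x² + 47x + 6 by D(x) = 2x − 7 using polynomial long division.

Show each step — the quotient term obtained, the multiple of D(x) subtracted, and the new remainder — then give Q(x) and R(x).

Step 1: lead(−16x⁸ + 48x⁷ + 18x⁶ + 39x⁵ − 14x⁴ − 10x³ + 21x² + 47x + 6) ÷ lead(D) = −16x⁸ ÷ 2x = −8x⁷. Subtract (−8x⁷)·D = −16x⁸ + 56x⁷. Remainder: −8x⁷ + 18x⁶ + 39x⁵ − 14x⁴ − 10x³ + 21x² + 47x + 6.
Step 2: lead(−8x⁷ + 18x⁶ + 39x⁵ − 14x⁴ − 10x³ + 21x² + 47x + 6) ÷ lead(D) = −8x⁷ ÷ 2x = −4x⁶. Subtract (−4x⁶)·D = −8x⁷ + 28x⁶. Remainder: −10x⁶ + 39x⁵ − 14x⁴ − 10x³ + 21x² + 47x + 6.
Step 3: lead(−10x⁶ + 39x⁵ − 14x⁴ − 10x³ + 21x² + 47x + 6) ÷ lead(D) = −10x⁶ ÷ 2x = −5x⁵. Subtract (−5x⁵)·D = −10x⁶ + 35x⁵. Remainder: 4x⁵ − 14x⁴ − 10x³ + 21x² + 47x + 6.
Step 4: lead(4x⁵ − 14x⁴ − 10x³ + 21x² + 47x + 6) ÷ lead(D) = 4x⁵ ÷ 2x = 2x⁴. Subtract (2x⁴)·D = 4x⁵ − 14x⁴. Remainder: −10x³ + 21x² + 47x + 6.
Step 5: lead(−10x³ + 21x² + 47x + 6) ÷ lead(D) = −10x³ ÷ 2x = −5x². Subtract (−5x²)·D = −10x³ + 35x². Remainder: −14x² + 47x + 6.
Step 6: lead(−14x² + 47x + 6) ÷ lead(D) = −14x² ÷ 2x = −7x. Subtract (−7x)·D = −14x² + 49x. Remainder: −2x + 6.
Step 7: lead(−2x + 6) ÷ lead(D) = −2x ÷ 2x = −1. Subtract (−1)·D = −2x + 7. Remainder: −1.

Q(x) = −8x⁷ − 4x⁶ − 5x⁵ + 2x⁴ − 5x² − 7x − 1; R(x) = −1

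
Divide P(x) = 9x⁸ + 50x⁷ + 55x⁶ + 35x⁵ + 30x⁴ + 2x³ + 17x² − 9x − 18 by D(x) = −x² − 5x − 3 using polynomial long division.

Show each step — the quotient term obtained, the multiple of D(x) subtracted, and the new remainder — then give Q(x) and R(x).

Step 1: lead(9x⁸ + 50x⁷ + 55x⁶ + 35x⁵ + 30x⁴ + 2x³ + 17x² − 9x − 18) ÷ lead(D) = 9x⁸ ÷ −x² = −9x⁶. Subtract (−9x⁶)·D = 9x⁸ + 45x⁷ + 27x⁶. Remainder: 5x⁷ + 28x⁶ + 35x⁵ + 30x⁴ + 2x³ + 17x² − 9x − 18.
Step 2: lead(5x⁷ + 28x⁶ + 35x⁵ + 30x⁴ + 2x³ + 17x² − 9x − 18) ÷ lead(D) = 5x⁷ ÷ −x² = −5x⁵. Subtract (−5x⁵)·D = 5x⁷ + 25x⁶ + 15x⁵. Remainder: 3x⁶ + 20x⁵ + 30x⁴ + 2x³ + 17x² − 9x − 18.
Step 3: lead(3x⁶ + 20x⁵ + 30x⁴ + 2x³ + 17x² − 9x − 18) ÷ lead(D) = 3x⁶ ÷ −x² = −3x⁴. Subtract (−3x⁴)·D = 3x⁶ + 15x⁵ + 9x⁴. Remainder: 5x⁵ + 21x⁴ + 2x³ + 17x² − 9x − 18.
Step 4: lead(5x⁵ + 21x⁴ + 2x³ + 17x² − 9x − 18) ÷ lead(D) = 5x⁵ ÷ −x² = −5x³. Subtract (−5x³)·D = 5x⁵ + 25x⁴ + 15x³. Remainder: −4x⁴ − 13x³ + 17x² − 9x − 18.
Step 5: lead(−4x⁴ − 13x³ + 17x² − 9x − 18) ÷ lead(D) = −4x⁴ ÷ −x² = 4x². Subtract (4x²)·D = −4x⁴ − 20x³ − 12x². Remainder: 7x³ + 29x² − 9x − 18.
Step 6: lead(7x³ + 29x² − 9x − 18) ÷ lead(D) = 7x³ ÷ −x² = −7x. Subtract (−7x)·D = 7x³ + 35x² + 21x. Remainder: −6x² − 30x − 18.
Step 7: lead(−6x² − 30x − 18) ÷ lead(D) = −6x² ÷ −x² = 6. Subtract (6)·D = −6x² − 30x − 18. Remainder: 0.

Q(x) = −9x⁶ − 5x⁵ − 3x⁴ − 5x³ + 4x² − 7x + 6; R(x) = 0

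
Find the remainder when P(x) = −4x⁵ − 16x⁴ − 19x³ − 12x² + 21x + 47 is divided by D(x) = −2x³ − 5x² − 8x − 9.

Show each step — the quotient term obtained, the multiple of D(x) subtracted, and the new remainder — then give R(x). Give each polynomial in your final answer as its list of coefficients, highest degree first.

R = [-7]

Step 1: lead(−4x⁵ − 16x⁴ − 19x³ − 12x² + 21x + 47) ÷ lead(D) = −4x⁵ ÷ −2x³ = 2x². Subtract (2x²)·D = −4x⁵ − 10x⁴ − 16x³ − 18x². Remainder: −6x⁴ − 3x³ + 6x² + 21x + 47.
Step 2: lead(−6x⁴ − 3x³ + 6x² + 21x + 47) ÷ lead(D) = −6x⁴ ÷ −2x³ = 3x. Subtract (3x)·D = −6x⁴ − 15x³ − 24x² − 27x. Remainder: 12x³ + 30x² + 48x + 47.
Step 3: lead(12x³ + 30x² + 48x + 47) ÷ lead(D) = 12x³ ÷ −2x³ = −6. Subtract (−6)·D = 12x³ + 30x² + 48x + 54. Remainder: −7.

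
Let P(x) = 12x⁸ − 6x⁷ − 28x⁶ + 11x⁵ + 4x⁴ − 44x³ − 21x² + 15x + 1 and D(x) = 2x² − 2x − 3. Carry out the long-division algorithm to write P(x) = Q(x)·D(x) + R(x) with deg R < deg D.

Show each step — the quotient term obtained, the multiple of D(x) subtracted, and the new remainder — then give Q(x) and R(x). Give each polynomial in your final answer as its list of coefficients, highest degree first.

Q = [6, 3, -2, 8, 7, -3, -3]; R = [-8]

Step 1: lead(12x⁸ − 6x⁷ − 28x⁶ + 11x⁵ + 4x⁴ − 44x³ − 21x² + 15x + 1) ÷ lead(D) = 12x⁸ ÷ 2x² = 6x⁶. Subtract (6x⁶)·D = 12x⁸ − 12x⁷ − 18x⁶. Remainder: 6x⁷ − 10x⁶ + 11x⁵ + 4x⁴ − 44x³ − 21x² + 15x + 1.
Step 2: lead(6x⁷ − 10x⁶ + 11x⁵ + 4x⁴ − 44x³ − 21x² + 15x + 1) ÷ lead(D) = 6x⁷ ÷ 2x² = 3x⁵. Subtract (3x⁵)·D = 6x⁷ − 6x⁶ − 9x⁵. Remainder: −4x⁶ + 20x⁵ + 4x⁴ − 44x³ − 21x² + 15x + 1.
Step 3: lead(−4x⁶ + 20x⁵ + 4x⁴ − 44x³ − 21x² + 15x + 1) ÷ lead(D) = −4x⁶ ÷ 2x² = −2x⁴. Subtract (−2x⁴)·D = −4x⁶ + 4x⁵ + 6x⁴. Remainder: 16x⁵ − 2x⁴ − 44x³ − 21x² + 15x + 1.
Step 4: lead(16x⁵ − 2x⁴ − 44x³ − 21x² + 15x + 1) ÷ lead(D) = 16x⁵ ÷ 2x² = 8x³. Subtract (8x³)·D = 16x⁵ − 16x⁴ − 24x³. Remainder: 14x⁴ − 20x³ − 21x² + 15x + 1.
Step 5: lead(14x⁴ − 20x³ − 21x² + 15x + 1) ÷ lead(D) = 14x⁴ ÷ 2x² = 7x². Subtract (7x²)·D = 14x⁴ − 14x³ − 21x². Remainder: −6x³ + 15x + 1.
Step 6: lead(−6x³ + 15x + 1) ÷ lead(D) = −6x³ ÷ 2x² = −3x. Subtract (−3x)·D = −6x³ + 6x² + 9x. Remainder: −6x² + 6x + 1.
Step 7: lead(−6x² + 6x + 1) ÷ lead(D) = −6x² ÷ 2x² = −3. Subtract (−3)·D = −6x² + 6x + 9. Remainder: −8.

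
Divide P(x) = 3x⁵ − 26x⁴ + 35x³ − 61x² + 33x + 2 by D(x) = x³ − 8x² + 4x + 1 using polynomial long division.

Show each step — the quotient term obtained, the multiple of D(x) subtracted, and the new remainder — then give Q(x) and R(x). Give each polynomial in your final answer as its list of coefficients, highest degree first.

Q = [3, -2, 7]; R = [7, -5]

Step 1: lead(3x⁵ − 26x⁴ + 35x³ − 61x² + 33x + 2) ÷ lead(D) = 3x⁵ ÷ x³ = 3x². Subtract (3x²)·D = 3x⁵ − 24x⁴ + 12x³ + 3x². Remainder: −2x⁴ + 23x³ − 64x² + 33x + 2.
Step 2: lead(−2x⁴ + 23x³ − 64x² + 33x + 2) ÷ lead(D) = −2x⁴ ÷ x³ = −2x. Subtract (−2x)·D = −2x⁴ + 16x³ − 8x² − 2x. Remainder: 7x³ − 56x² + 35x + 2.
Step 3: lead(7x³ − 56x² + 35x + 2) ÷ lead(D) = 7x³ ÷ x³ = 7. Subtract (7)·D = 7x³ − 56x² + 28x + 7. Remainder: 7x − 5.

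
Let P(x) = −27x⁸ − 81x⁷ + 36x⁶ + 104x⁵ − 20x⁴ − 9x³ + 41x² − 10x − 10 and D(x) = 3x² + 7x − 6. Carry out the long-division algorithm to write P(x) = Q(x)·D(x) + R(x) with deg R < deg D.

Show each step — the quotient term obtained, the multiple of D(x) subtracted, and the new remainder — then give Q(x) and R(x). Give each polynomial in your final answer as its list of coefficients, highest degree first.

Step 1: lead(−27x⁸ − 81x⁷ + 36x⁶ + 104x⁵ − 20x⁴ − 9x³ + 41x² − 10x − 10) ÷ lead(D) = −27x⁸ ÷ 3x² = −9x⁶. Subtract (−9x⁶)·D = −27x⁸ − 63x⁷ + 54x⁶. Remainder: −18x⁷ − 18x⁶ + 104x⁵ − 20x⁴ − 9x³ + 41x² − 10x − 10.
Step 2: lead(−18x⁷ − 18x⁶ + 104x⁵ − 20x⁴ − 9x³ + 41x² − 10x − 10) ÷ lead(D) = −18x⁷ ÷ 3x² = −6x⁵. Subtract (−6x⁵)·D = −18x⁷ − 42x⁶ + 36x⁵. Remainder: 24x⁶ + 68x⁵ − 20x⁴ − 9x³ + 41x² − 10x − 10.
Step 3: lead(24x⁶ + 68x⁵ − 20x⁴ − 9x³ + 41x² − 10x − 10) ÷ lead(D) = 24x⁶ ÷ 3x² = 8x⁴. Subtract (8x⁴)·D = 24x⁶ + 56x⁵ − 48x⁴. Remainder: 12x⁵ + 28x⁴ − 9x³ + 41x² − 10x − 10.
Step 4: lead(12x⁵ + 28x⁴ − 9x³ + 41x² − 10x − 10) ÷ lead(D) = 12x⁵ ÷ 3x² = 4x³. Subtract (4x³)·D = 12x⁵ + 28x⁴ − 24x³. Remainder: 15x³ + 41x² − 10x − 10.
Step 5: lead(15x³ + 41x² − 10x − 10) ÷ lead(D) = 15x³ ÷ 3x² = 5x. Subtract (5x)·D = 15x³ + 35x² − 30x. Remainder: 6x² + 20x − 10.
Step 6: lead(6x² + 20x − 10) ÷ lead(D) = 6x² ÷ 3x² = 2. Subtract (2)·D = 6x² + 14x − 12. Remainder: 6x + 2.

Q = [-9, -6, 8, 4, 0, 5, 2]; R = [6, 2]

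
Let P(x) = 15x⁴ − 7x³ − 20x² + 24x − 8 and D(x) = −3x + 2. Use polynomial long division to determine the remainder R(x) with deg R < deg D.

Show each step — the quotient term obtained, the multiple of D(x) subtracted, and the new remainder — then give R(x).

Step 1: lead(15x⁴ − 7x³ − 20x² + 24x − 8) ÷ lead(D) = 15x⁴ ÷ −3x = −5x³. Subtract (−5x³)·D = 15x⁴ − 10x³. Remainder: 3x³ − 20x² + 24x − 8.
Step 2: lead(3x³ − 20x² + 24x − 8) ÷ lead(D) = 3x³ ÷ −3x = −x². Subtract (−x²)·D = 3x³ − 2x². Remainder: −18x² + 24x − 8.
Step 3: lead(−18x² + 24x − 8) ÷ lead(D) = −18x² ÷ −3x = 6x. Subtract (6x)·D = −18x² + 12x. Remainder: 12x − 8.
Step 4: lead(12x − 8) ÷ lead(D) = 12x ÷ −3x = −4. Subtract (−4)·D = 12x − 8. Remainder: 0.

R(x) = 0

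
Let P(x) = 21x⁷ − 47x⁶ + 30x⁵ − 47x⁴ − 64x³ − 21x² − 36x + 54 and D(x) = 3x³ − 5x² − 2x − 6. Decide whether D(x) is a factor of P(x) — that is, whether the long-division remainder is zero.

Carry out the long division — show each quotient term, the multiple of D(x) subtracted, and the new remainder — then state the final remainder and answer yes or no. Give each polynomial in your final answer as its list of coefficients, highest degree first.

R = [0], so D(x) is a factor of P(x). yes

Step 1: lead(21x⁷ − 47x⁶ + 30x⁵ − 47x⁴ − 64x³ − 21x² − 36x + 54) ÷ lead(D) = 21x⁷ ÷ 3x³ = 7x⁴. Subtract (7x⁴)·D = 21x⁷ − 35x⁶ − 14x⁵ − 42x⁴. Remainder: −12x⁶ + 44x⁵ − 5x⁴ − 64x³ − 21x² − 36x + 54.
Step 2: lead(−12x⁶ + 44x⁵ − 5x⁴ − 64x³ − 21x² − 36x + 54) ÷ lead(D) = −12x⁶ ÷ 3x³ = −4x³. Subtract (−4x³)·D = −12x⁶ + 20x⁵ + 8x⁴ + 24x³. Remainder: 24x⁵ − 13x⁴ − 88x³ − 21x² − 36x + 54.
Step 3: lead(24x⁵ − 13x⁴ − 88x³ − 21x² − 36x + 54) ÷ lead(D) = 24x⁵ ÷ 3x³ = 8x². Subtract (8x²)·D = 24x⁵ − 40x⁴ − 16x³ − 48x². Remainder: 27x⁴ − 72x³ + 27x² − 36x + 54.
Step 4: lead(27x⁴ − 72x³ + 27x² − 36x + 54) ÷ lead(D) = 27x⁴ ÷ 3x³ = 9x. Subtract (9x)·D = 27x⁴ − 45x³ − 18x² − 54x. Remainder: −27x³ + 45x² + 18x + 54.
Step 5: lead(−27x³ + 45x² + 18x + 54) ÷ lead(D) = −27x³ ÷ 3x³ = −9. Subtract (−9)·D = −27x³ + 45x² + 18x + 54. Remainder: 0.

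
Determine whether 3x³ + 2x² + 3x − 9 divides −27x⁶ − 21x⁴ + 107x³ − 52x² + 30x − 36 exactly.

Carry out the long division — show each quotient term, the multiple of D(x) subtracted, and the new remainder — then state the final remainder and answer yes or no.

R(x) = 0, so D(x) is a factor of P(x). yes

Step 1: lead(−27x⁶ − 21x⁴ + 107x³ − 52x² + 30x − 36) ÷ lead(D) = −27x⁶ ÷ 3x³ = −9x³. Subtract (−9x³)·D = −27x⁶ − 18x⁵ − 27x⁴ + 81x³. Remainder: 18x⁵ + 6x⁴ + 26x³ − 52x² + 30x − 36.
Step 2: lead(18x⁵ + 6x⁴ + 26x³ − 52x² + 30x − 36) ÷ lead(D) = 18x⁵ ÷ 3x³ = 6x². Subtract (6x²)·D = 18x⁵ + 12x⁴ + 18x³ − 54x². Remainder: −6x⁴ + 8x³ + 2x² + 30x − 36.
Step 3: lead(−6x⁴ + 8x³ + 2x² + 30x − 36) ÷ lead(D) = −6x⁴ ÷ 3x³ = −2x. Subtract (−2x)·D = −6x⁴ − 4x³ − 6x² + 18x. Remainder: 12x³ + 8x² + 12x − 36.
Step 4: lead(12x³ + 8x² + 12x − 36) ÷ lead(D) = 12x³ ÷ 3x³ = 4. Subtract (4)·D = 12x³ + 8x² + 12x − 36. Remainder: 0.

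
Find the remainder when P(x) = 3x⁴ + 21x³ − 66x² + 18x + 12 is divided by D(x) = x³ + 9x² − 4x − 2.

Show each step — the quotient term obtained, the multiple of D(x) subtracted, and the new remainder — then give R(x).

Step 1: lead(3x⁴ + 21x³ − 66x² + 18x + 12) ÷ lead(D) = 3x⁴ ÷ x³ = 3x. Subtract (3x)·D = 3x⁴ + 27x³ − 12x² − 6x. Remainder: −6x³ − 54x² + 24x + 12.
Step 2: lead(−6x³ − 54x² + 24x + 12) ÷ lead(D) = −6x³ ÷ x³ = −6. Subtract (−6)·D = −6x³ − 54x² + 24x + 12. Remainder: 0.

R(x) = 0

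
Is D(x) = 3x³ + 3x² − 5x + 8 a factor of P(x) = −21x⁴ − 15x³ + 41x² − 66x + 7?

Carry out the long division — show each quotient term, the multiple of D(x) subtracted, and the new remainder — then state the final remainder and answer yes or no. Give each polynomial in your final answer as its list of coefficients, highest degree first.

R = [-9], so D(x) is not a factor of P(x). no

Step 1: lead(−21x⁴ − 15x³ + 41x² − 66x + 7) ÷ lead(D) = −21x⁴ ÷ 3x³ = −7x. Subtract (−7x)·D = −21x⁴ − 21x³ + 35x² − 56x. Remainder: 6x³ + 6x² − 10x + 7.
Step 2: lead(6x³ + 6x² − 10x + 7) ÷ lead(D) = 6x³ ÷ 3x³ = 2. Subtract (2)·D = 6x³ + 6x² − 10x + 16. Remainder: −9.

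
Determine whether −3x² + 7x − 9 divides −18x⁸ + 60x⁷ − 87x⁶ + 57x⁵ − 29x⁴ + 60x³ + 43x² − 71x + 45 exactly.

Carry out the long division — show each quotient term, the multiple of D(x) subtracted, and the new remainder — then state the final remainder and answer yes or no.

Step 1: lead(−18x⁸ + 60x⁷ − 87x⁶ + 57x⁵ − 29x⁴ + 60x³ + 43x² − 71x + 45) ÷ lead(D) = −18x⁸ ÷ −3x² = 6x⁶. Subtract (6x⁶)·D = −18x⁸ + 42x⁷ − 54x⁶. Remainder: 18x⁷ − 33x⁶ + 57x⁵ − 29x⁴ + 60x³ + 43x² − 71x + 45.
Step 2: lead(18x⁷ − 33x⁶ + 57x⁵ − 29x⁴ + 60x³ + 43x² − 71x + 45) ÷ lead(D) = 18x⁷ ÷ −3x² = −6x⁵. Subtract (−6x⁵)·D = 18x⁷ − 42x⁶ + 54x⁵. Remainder: 9x⁶ + 3x⁵ − 29x⁴ + 60x³ + 43x² − 71x + 45.
Step 3: lead(9x⁶ + 3x⁵ − 29x⁴ + 60x³ + 43x² − 71x + 45) ÷ lead(D) = 9x⁶ ÷ −3x² = −3x⁴. Subtract (−3x⁴)·D = 9x⁶ − 21x⁵ + 27x⁴. Remainder: 24x⁵ − 56x⁴ + 60x³ + 43x² − 71x + 45.
Step 4: lead(24x⁵ − 56x⁴ + 60x³ + 43x² − 71x + 45) ÷ lead(D) = 24x⁵ ÷ −3x² = −8x³. Subtract (−8x³)·D = 24x⁵ − 56x⁴ + 72x³. Remainder: −12x³ + 43x² − 71x + 45.
Step 5: lead(−12x³ + 43x² − 71x + 45) ÷ lead(D) = −12x³ ÷ −3x² = 4x. Subtract (4x)·D = −12x³ + 28x² − 36x. Remainder: 15x² − 35x + 45.
Step 6: lead(15x² − 35x + 45) ÷ lead(D) = 15x² ÷ −3x² = −5. Subtract (−5)·D = 15x² − 35x + 45. Remainder: 0.

R(x) = 0, so D(x) is a factor of P(x). yes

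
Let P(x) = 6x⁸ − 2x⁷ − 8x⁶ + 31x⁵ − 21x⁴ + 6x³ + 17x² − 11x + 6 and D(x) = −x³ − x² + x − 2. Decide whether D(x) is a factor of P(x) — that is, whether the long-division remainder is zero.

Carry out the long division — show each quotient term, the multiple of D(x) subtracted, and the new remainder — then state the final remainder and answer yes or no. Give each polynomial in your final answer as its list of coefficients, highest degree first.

Step 1: lead(6x⁸ − 2x⁷ − 8x⁶ + 31x⁵ − 21x⁴ + 6x³ + 17x² − 11x + 6) ÷ lead(D) = 6x⁸ ÷ −x³ = −6x⁵. Subtract (−6x⁵)·D = 6x⁸ + 6x⁷ − 6x⁶ + 12x⁵. Remainder: −8x⁷ − 2x⁶ + 19x⁵ − 21x⁴ + 6x³ + 17x² − 11x + 6.
Step 2: lead(−8x⁷ − 2x⁶ + 19x⁵ − 21x⁴ + 6x³ + 17x² − 11x + 6) ÷ lead(D) = −8x⁷ ÷ −x³ = 8x⁴. Subtract (8x⁴)·D = −8x⁷ − 8x⁶ + 8x⁵ − 16x⁴. Remainder: 6x⁶ + 11x⁵ − 5x⁴ + 6x³ + 17x² − 11x + 6.
Step 3: lead(6x⁶ + 11x⁵ − 5x⁴ + 6x³ + 17x² − 11x + 6) ÷ lead(D) = 6x⁶ ÷ −x³ = −6x³. Subtract (−6x³)·D = 6x⁶ + 6x⁵ − 6x⁴ + 12x³. Remainder: 5x⁵ + x⁴ − 6x³ + 17x² − 11x + 6.
Step 4: lead(5x⁵ + x⁴ − 6x³ + 17x² − 11x + 6) ÷ lead(D) = 5x⁵ ÷ −x³ = −5x². Subtract (−5x²)·D = 5x⁵ + 5x⁴ − 5x³ + 10x². Remainder: −4x⁴ − x³ + 7x² − 11x + 6.
Step 5: lead(−4x⁴ − x³ + 7x² − 11x + 6) ÷ lead(D) = −4x⁴ ÷ −x³ = 4x. Subtract (4x)·D = −4x⁴ − 4x³ + 4x² − 8x. Remainder: 3x³ + 3x² − 3x + 6.
Step 6: lead(3x³ + 3x² − 3x + 6) ÷ lead(D) = 3x³ ÷ −x³ = −3. Subtract (−3)·D = 3x³ + 3x² − 3x + 6. Remainder: 0.

R = [0], so D(x) is a factor of P(x). yes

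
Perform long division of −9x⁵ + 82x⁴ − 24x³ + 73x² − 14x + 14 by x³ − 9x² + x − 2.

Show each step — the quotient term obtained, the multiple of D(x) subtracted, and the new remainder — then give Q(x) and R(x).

Q(x) = −9x² + x − 6; R(x) = −6x + 2

Step 1: lead(−9x⁵ + 82x⁴ − 24x³ + 73x² − 14x + 14) ÷ lead(D) = −9x⁵ ÷ x³ = −9x². Subtract (−9x²)·D = −9x⁵ + 81x⁴ − 9x³ + 18x². Remainder: x⁴ − 15x³ + 55x² − 14x + 14.
Step 2: lead(x⁴ − 15x³ + 55x² − 14x + 14) ÷ lead(D) = x⁴ ÷ x³ = x. Subtract (x)·D = x⁴ − 9x³ + x² − 2x. Remainder: −6x³ + 54x² − 12x + 14.
Step 3: lead(−6x³ + 54x² − 12x + 14) ÷ lead(D) = −6x³ ÷ x³ = −6. Subtract (−6)·D = −6x³ + 54x² − 6x + 12. Remainder: −6x + 2.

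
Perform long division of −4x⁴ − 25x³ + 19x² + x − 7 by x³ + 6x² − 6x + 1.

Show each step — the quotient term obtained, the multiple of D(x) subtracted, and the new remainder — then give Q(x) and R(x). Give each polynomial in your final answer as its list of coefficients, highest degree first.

Q = [-4, -1]; R = [1, -1, -6]

Step 1: lead(−4x⁴ − 25x³ + 19x² + x − 7) ÷ lead(D) = −4x⁴ ÷ x³ = −4x. Subtract (−4x)·D = −4x⁴ − 24x³ + 24x² − 4x. Remainder: −x³ − 5x² + 5x − 7.
Step 2: lead(−x³ − 5x² + 5x − 7) ÷ lead(D) = −x³ ÷ x³ = −1. Subtract (−1)·D = −x³ − 6x² + 6x − 1. Remainder: x² − x − 6.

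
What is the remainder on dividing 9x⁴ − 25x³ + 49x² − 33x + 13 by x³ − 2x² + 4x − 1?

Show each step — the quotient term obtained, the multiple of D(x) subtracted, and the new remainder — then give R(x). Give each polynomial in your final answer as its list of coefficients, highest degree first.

Step 1: lead(9x⁴ − 25x³ + 49x² − 33x + 13) ÷ lead(D) = 9x⁴ ÷ x³ = 9x. Subtract (9x)·D = 9x⁴ − 18x³ + 36x² − 9x. Remainder: −7x³ + 13x² − 24x + 13.
Step 2: lead(−7x³ + 13x² − 24x + 13) ÷ lead(D) = −7x³ ÷ x³ = −7. Subtract (−7)·D = −7x³ + 14x² − 28x + 7. Remainder: −x² + 4x + 6.

R = [-1, 4, 6]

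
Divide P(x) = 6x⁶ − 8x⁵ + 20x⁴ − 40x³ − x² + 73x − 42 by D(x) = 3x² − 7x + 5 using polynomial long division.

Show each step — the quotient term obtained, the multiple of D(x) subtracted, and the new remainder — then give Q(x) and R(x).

Step 1: lead(6x⁶ − 8x⁵ + 20x⁴ − 40x³ − x² + 73x − 42) ÷ lead(D) = 6x⁶ ÷ 3x² = 2x⁴. Subtract (2x⁴)·D = 6x⁶ − 14x⁵ + 10x⁴. Remainder: 6x⁵ + 10x⁴ − 40x³ − x² + 73x − 42.
Step 2: lead(6x⁵ + 10x⁴ − 40x³ − x² + 73x − 42) ÷ lead(D) = 6x⁵ ÷ 3x² = 2x³. Subtract (2x³)·D = 6x⁵ − 14x⁴ + 10x³. Remainder: 24x⁴ − 50x³ − x² + 73x − 42.
Step 3: lead(24x⁴ − 50x³ − x² + 73x − 42) ÷ lead(D) = 24x⁴ ÷ 3x² = 8x². Subtract (8x²)·D = 24x⁴ − 56x³ + 40x². Remainder: 6x³ − 41x² + 73x − 42.
Step 4: lead(6x³ − 41x² + 73x − 42) ÷ lead(D) = 6x³ ÷ 3x² = 2x. Subtract (2x)·D = 6x³ − 14x² + 10x. Remainder: −27x² + 63x − 42.
Step 5: lead(−27x² + 63x − 42) ÷ lead(D) = −27x² ÷ 3x² = −9. Subtract (−9)·D = −27x² + 63x − 45. Remainder: 3.

Q(x) = 2x⁴ + 2x³ + 8x² + 2x − 9; R(x) = 3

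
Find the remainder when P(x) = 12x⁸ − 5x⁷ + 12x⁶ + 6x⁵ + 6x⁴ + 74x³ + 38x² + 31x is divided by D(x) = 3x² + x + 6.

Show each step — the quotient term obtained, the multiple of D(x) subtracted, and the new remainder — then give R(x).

Step 1: lead(12x⁸ − 5x⁷ + 12x⁶ + 6x⁵ + 6x⁴ + 74x³ + 38x² + 31x) ÷ lead(D) = 12x⁸ ÷ 3x² = 4x⁶. Subtract (4x⁶)·D = 12x⁸ + 4x⁷ + 24x⁶. Remainder: −9x⁷ − 12x⁶ + 6x⁵ + 6x⁴ + 74x³ + 38x² + 31x.
Step 2: lead(−9x⁷ − 12x⁶ + 6x⁵ + 6x⁴ + 74x³ + 38x² + 31x) ÷ lead(D) = −9x⁷ ÷ 3x² = −3x⁵. Subtract (−3x⁵)·D = −9x⁷ − 3x⁶ − 18x⁵. Remainder: −9x⁶ + 24x⁵ + 6x⁴ + 74x³ + 38x² + 31x.
Step 3: lead(−9x⁶ + 24x⁵ + 6x⁴ + 74x³ + 38x² + 31x) ÷ lead(D) = −9x⁶ ÷ 3x² = −3x⁴. Subtract (−3x⁴)·D = −9x⁶ − 3x⁵ − 18x⁴. Remainder: 27x⁵ + 24x⁴ + 74x³ + 38x² + 31x.
Step 4: lead(27x⁵ + 24x⁴ + 74x³ + 38x² + 31x) ÷ lead(D) = 27x⁵ ÷ 3x² = 9x³. Subtract (9x³)·D = 27x⁵ + 9x⁴ + 54x³. Remainder: 15x⁴ + 20x³ + 38x² + 31x.
Step 5: lead(15x⁴ + 20x³ + 38x² + 31x) ÷ lead(D) = 15x⁴ ÷ 3x² = 5x². Subtract (5x²)·D = 15x⁴ + 5x³ + 30x². Remainder: 15x³ + 8x² + 31x.
Step 6: lead(15x³ + 8x² + 31x) ÷ lead(D) = 15x³ ÷ 3x² = 5x. Subtract (5x)·D = 15x³ + 5x² + 30x. Remainder: 3x² + x.
Step 7: lead(3x² + x) ÷ lead(D) = 3x² ÷ 3x² = 1. Subtract (1)·D = 3x² + x + 6. Remainder: −6.

R(x) = −6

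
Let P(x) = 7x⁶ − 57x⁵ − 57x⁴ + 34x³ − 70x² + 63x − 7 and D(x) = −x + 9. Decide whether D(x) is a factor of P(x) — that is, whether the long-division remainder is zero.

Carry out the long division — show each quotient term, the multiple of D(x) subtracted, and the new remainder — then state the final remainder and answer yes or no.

Step 1: lead(7x⁶ − 57x⁵ − 57x⁴ + 34x³ − 70x² + 63x − 7) ÷ lead(D) = 7x⁶ ÷ −x = −7x⁵. Subtract (−7x⁵)·D = 7x⁶ − 63x⁵. Remainder: 6x⁵ − 57x⁴ + 34x³ − 70x² + 63x − 7.
Step 2: lead(6x⁵ − 57x⁴ + 34x³ − 70x² + 63x − 7) ÷ lead(D) = 6x⁵ ÷ −x = −6x⁴. Subtract (−6x⁴)·D = 6x⁵ − 54x⁴. Remainder: −3x⁴ + 34x³ − 70x² + 63x − 7.
Step 3: lead(−3x⁴ + 34x³ − 70x² + 63x − 7) ÷ lead(D) = −3x⁴ ÷ −x = 3x³. Subtract (3x³)·D = −3x⁴ + 27x³. Remainder: 7x³ − 70x² + 63x − 7.
Step 4: lead(7x³ − 70x² + 63x − 7) ÷ lead(D) = 7x³ ÷ −x = −7x². Subtract (−7x²)·D = 7x³ − 63x². Remainder: −7x² + 63x − 7.
Step 5: lead(−7x² + 63x − 7) ÷ lead(D) = −7x² ÷ −x = 7x. Subtract (7x)·D = −7x² + 63x. Remainder: −7.

R(x) = −7, so D(x) is not a factor of P(x). no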